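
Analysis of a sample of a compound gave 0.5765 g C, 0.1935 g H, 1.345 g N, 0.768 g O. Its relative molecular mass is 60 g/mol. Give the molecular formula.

CH4N2O

Moles — C: 0.5765 / 12.01 = 0.048 mol; H: 0.1935 / 1.008 = 0.192 mol; N: 1.345 / 14.01 = 0.096 mol; O: 0.768 / 16.00 = 0.048 mol
Divide by the smallest (0.048 mol O): C 1.000, H 3.999, N 2.000, O 1.000
→ CH4N2O
Empirical-formula mass = 60.06 g/mol
n = 60 / 60.06 = 1.00 ≈ 1
Molecular formula = empirical formula = CH4N2O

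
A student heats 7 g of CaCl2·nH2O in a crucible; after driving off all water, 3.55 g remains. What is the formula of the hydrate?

Mass of water lost = 7 − 3.55 = 3.45 g → 3.45 / 18.02 = 0.1915 mol H2O
Molar mass of CaCl2 = 110.98 g/mol → mol CaCl2 = 3.55 / 110.98 = 0.03199
n = 0.1915 / 0.03199 = 5.99 ≈ 6 → CaCl2·6H2O

CaCl2·6H2O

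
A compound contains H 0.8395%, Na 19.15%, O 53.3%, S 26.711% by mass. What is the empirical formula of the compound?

Assume 100 g: 0.8395 g H, 19.15 g Na, 53.3 g O, 26.711 g S.
H: 0.8395 g ÷ 1.008 g/mol = 0.8328 mol
Na: 19.15 g ÷ 22.99 g/mol = 0.833 mol
O: 53.3 g ÷ 16.00 g/mol = 3.331 mol
S: 26.711 g ÷ 32.07 g/mol = 0.8329 mol
Smallest is H at 0.8328 mol; normalising gives H 1.000, Na 1.000, O 4.000, S 1.000
≈ 1:1:4:1 → HNaO4S

HNaO4S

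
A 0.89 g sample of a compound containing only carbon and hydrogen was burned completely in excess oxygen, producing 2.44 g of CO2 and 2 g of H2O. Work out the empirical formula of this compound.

mol C = 2.44 / 44.01 = 0.05544; mass C = 0.05544 × 12.01 = 0.6659 g
mol H = 2 × (2 / 18.02) = 0.2220; mass H = 0.2220 × 1.008 = 0.2238 g
Divide by the smallest (0.05544 mol C): C 1.000, H 4.004
→ CH4

CH4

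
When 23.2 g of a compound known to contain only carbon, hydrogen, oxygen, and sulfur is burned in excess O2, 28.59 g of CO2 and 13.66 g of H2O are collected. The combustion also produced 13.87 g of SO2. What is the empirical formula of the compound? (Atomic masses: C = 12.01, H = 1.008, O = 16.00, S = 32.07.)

mol C = 28.59 / 44.01 = 0.6496; mass C = 0.6496 × 12.01 = 7.802 g
mol H = 2 × (13.66 / 18.02) = 1.516; mass H = 1.516 × 1.008 = 1.528 g
mol S = 13.87 / 64.07 = 0.2165; mass S = 6.943 g
mass O = 23.2 − (16.27) = 6.927 g → mol O = 0.4330
Smallest is S at 0.2165 mol; normalising gives C 3.001, H 7.003, O 2.000, S 1.000
→ C3H7O2S

C3H7O2S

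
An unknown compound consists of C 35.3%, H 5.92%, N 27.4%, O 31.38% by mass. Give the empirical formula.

C3H6N2O2

Assume 100 g: 35.3 g C, 5.92 g H, 27.4 g N, 31.38 g O.
C: 35.3 g ÷ 12.01 g/mol = 2.939 mol
H: 5.92 g ÷ 1.008 g/mol = 5.873 mol
N: 27.4 g ÷ 14.01 g/mol = 1.956 mol
O: 31.38 g ÷ 16.00 g/mol = 1.961 mol
Ratios (÷ 1.956): C 1.503, H 3.003, N 1.000, O 1.003
Scaling by 2: C 3.01, H 6.01, N 2.00, O 2.01 → C3H6N2O2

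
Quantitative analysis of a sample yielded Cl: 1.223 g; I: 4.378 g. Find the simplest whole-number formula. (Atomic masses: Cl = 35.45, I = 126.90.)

ClI

n(Cl) = 1.223/35.45 = 0.0345, n(I) = 4.378/126.90 = 0.0345
Divide by the smallest (0.0345 mol Cl): Cl 1.000, I 1.000
Ratio ≈ 1:1, so the empirical formula is ClI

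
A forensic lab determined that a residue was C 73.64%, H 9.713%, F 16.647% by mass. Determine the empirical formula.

C7H11F

Assume 100 g: 73.64 g C, 9.713 g H, 16.647 g F.
C: 73.64 g ÷ 12.01 g/mol = 6.132 mol
H: 9.713 g ÷ 1.008 g/mol = 9.636 mol
F: 16.647 g ÷ 19.00 g/mol = 0.8762 mol
Ratios (÷ 0.8762): C 6.998, H 10.998, F 1.000
Ratio ≈ 7:11:1, so the empirical formula is C7H11F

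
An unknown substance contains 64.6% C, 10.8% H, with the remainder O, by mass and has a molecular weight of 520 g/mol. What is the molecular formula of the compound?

C28H56O8

Assume 100 g: 64.6 g C, 10.8 g H, 24.6 g O.
n(C) = 64.6/12.01 = 5.379, n(H) = 10.8/1.008 = 10.71, n(O) = 24.6/16.00 = 1.538
Divide by the smallest (1.538 mol O): C 3.498, H 6.969, O 1.000
×2: C 7.00, H 13.94, O 2.00 → C7H14O2
Empirical-formula mass = 130.18 g/mol
n = 520 / 130.18 = 3.99 ≈ 4
Molecular formula = (C7H14O2)×4 = C28H56O8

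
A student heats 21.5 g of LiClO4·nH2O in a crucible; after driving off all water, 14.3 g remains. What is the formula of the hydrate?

Mass of water lost = 21.5 − 14.3 = 7.2 g → 7.2 / 18.02 = 0.3996 mol H2O
Molar mass of LiClO4 = 106.39 g/mol → mol LiClO4 = 14.3 / 106.39 = 0.1344
n = 0.3996 / 0.1344 = 2.97 ≈ 3 → LiClO4·3H2O

LiClO4·3H2O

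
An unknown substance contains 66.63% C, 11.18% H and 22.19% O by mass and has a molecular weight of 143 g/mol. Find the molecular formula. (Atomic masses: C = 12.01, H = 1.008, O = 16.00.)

Assume 100 g: 66.63 g C, 11.18 g H, 22.19 g O.
Moles — C: 66.63 / 12.01 = 5.548 mol; H: 11.18 / 1.008 = 11.09 mol; O: 22.19 / 16.00 = 1.387 mol
Ratios (÷ 1.387): C 4.000, H 7.997, O 1.000
Ratio ≈ 4:8:1, so the empirical formula is C4H8O
Empirical-formula mass = 72.10 g/mol
n = 143 / 72.10 = 1.98 ≈ 2
Molecular formula = (C4H8O)×2 = C8H16O2

C8H16O2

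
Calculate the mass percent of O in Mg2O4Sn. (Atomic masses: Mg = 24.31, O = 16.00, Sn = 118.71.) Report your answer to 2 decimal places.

Molar mass = 2(24.31) + 4(16.00) + 1(118.71) = 231.330 g/mol
Mass of O per mole = 4 × 16.00 = 64.000 g
% O = 64.000 / 231.330 × 100 = 27.67%

27.67%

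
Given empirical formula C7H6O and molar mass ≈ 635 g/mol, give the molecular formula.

Empirical-formula mass = 106.12 g/mol
n = 635 / 106.12 = 5.98 ≈ 6
Molecular formula = (C7H6O)6 = C42H36O6

C42H36O6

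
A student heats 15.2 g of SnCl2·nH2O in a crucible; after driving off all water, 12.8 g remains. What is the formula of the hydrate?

SnCl2·2H2O

Mass of water lost = 15.2 − 12.8 = 2.4 g → 2.4 / 18.02 = 0.1332 mol H2O
Molar mass of SnCl2 = 189.61 g/mol → mol SnCl2 = 12.8 / 189.61 = 0.06751
n = 0.1332 / 0.06751 = 1.97 ≈ 2 → SnCl2·2H2O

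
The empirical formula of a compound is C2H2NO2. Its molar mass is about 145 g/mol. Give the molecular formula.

C4H4N2O4

Empirical-formula mass = 72.05 g/mol
n = 145 / 72.05 = 2.01 ≈ 2
Molecular formula = (C2H2NO2)2 = C4H4N2O4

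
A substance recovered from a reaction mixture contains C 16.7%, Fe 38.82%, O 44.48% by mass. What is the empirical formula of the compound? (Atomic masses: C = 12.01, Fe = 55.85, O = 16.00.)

C2FeO4

Assume 100 g: 16.7 g C, 38.82 g Fe, 44.48 g O.
Moles — C: 16.7 / 12.01 = 1.391 mol; Fe: 38.82 / 55.85 = 0.6951 mol; O: 44.48 / 16.00 = 2.78 mol
Smallest is Fe at 0.6951 mol; normalising gives C 2.001, Fe 1.000, O 4.000
≈ 2:1:4 → C2FeO4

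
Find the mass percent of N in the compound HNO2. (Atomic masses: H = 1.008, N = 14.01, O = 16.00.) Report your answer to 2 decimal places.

Molar mass = 1(1.008) + 1(14.01) + 2(16.00) = 47.018 g/mol
Mass of N per mole = 1 × 14.01 = 14.010 g
% N = 14.010 / 47.018 × 100 = 29.80%

29.80%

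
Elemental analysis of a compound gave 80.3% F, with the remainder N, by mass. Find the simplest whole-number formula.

F3N

Assume 100 g: 80.3 g F, 19.7 g N.
F: 80.3 g ÷ 19.00 g/mol = 4.226 mol
N: 19.7 g ÷ 14.01 g/mol = 1.406 mol
Ratios (÷ 1.406): F 3.006, N 1.000
≈ 3:1 → F3N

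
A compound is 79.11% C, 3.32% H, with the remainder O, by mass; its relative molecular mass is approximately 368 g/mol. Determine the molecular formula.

C24H12O4

Assume 100 g: 79.11 g C, 3.32 g H, 17.57 g O.
Moles — C: 79.11 / 12.01 = 6.587 mol; H: 3.32 / 1.008 = 3.294 mol; O: 17.57 / 16.00 = 1.098 mol
Ratios (÷ 1.098): C 5.998, H 2.999, O 1.000
Ratio ≈ 6:3:1, so the empirical formula is C6H3O
Empirical-formula mass = 91.08 g/mol
n = 368 / 91.08 = 4.04 ≈ 4
Molecular formula = (C6H3O)×4 = C24H12O4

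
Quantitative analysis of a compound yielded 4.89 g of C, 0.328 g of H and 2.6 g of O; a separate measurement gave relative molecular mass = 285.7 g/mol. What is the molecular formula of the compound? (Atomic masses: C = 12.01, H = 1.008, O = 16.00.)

C: 4.89 g ÷ 12.01 g/mol = 0.4072 mol
H: 0.328 g ÷ 1.008 g/mol = 0.3254 mol
O: 2.6 g ÷ 16.00 g/mol = 0.1625 mol
Ratios (÷ 0.1625): C 2.506, H 2.002, O 1.000
×2: C 5.01, H 4.00, O 2.00 → C5H4O2
Empirical-formula mass = 96.08 g/mol
n = 285.7 / 96.08 = 2.97 ≈ 3
Molecular formula = (C5H4O2)×3 = C15H12O6

C15H12O6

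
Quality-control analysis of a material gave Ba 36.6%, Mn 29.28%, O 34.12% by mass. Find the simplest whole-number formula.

Assume 100 g: 36.6 g Ba, 29.28 g Mn, 34.12 g O.
n(Ba) = 36.6/137.33 = 0.2665, n(Mn) = 29.28/54.94 = 0.5329, n(O) = 34.12/16.00 = 2.132
Smallest is Ba at 0.2665 mol; normalising gives Ba 1.000, Mn 2.000, O 8.002
≈ 1:2:8 → BaMn2O8

BaMn2O8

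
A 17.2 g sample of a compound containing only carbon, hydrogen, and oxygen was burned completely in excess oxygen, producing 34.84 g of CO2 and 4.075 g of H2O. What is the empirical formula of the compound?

mol C = 34.84 / 44.01 = 0.7916; mass C = 0.7916 × 12.01 = 9.508 g
mol H = 2 × (4.075 / 18.02) = 0.4523; mass H = 0.4523 × 1.008 = 0.4559 g
mass O = 17.2 − (9.963) = 7.237 g → mol O = 0.4523
Smallest is H at 0.4523 mol; normalising gives C 1.750, H 1.000, O 1.000
Multiply by 4: C 7.00, H 4.00, O 4.00 → C7H4O4

C7H4O4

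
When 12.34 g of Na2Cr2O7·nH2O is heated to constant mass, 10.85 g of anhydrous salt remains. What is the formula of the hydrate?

Mass of water lost = 12.34 − 10.85 = 1.49 g → 1.49 / 18.02 = 0.08269 mol H2O
Molar mass of Na2Cr2O7 = 261.98 g/mol → mol Na2Cr2O7 = 10.85 / 261.98 = 0.04142
n = 0.08269 / 0.04142 = 2.00 ≈ 2 → Na2Cr2O7·2H2O

Na2Cr2O7·2H2O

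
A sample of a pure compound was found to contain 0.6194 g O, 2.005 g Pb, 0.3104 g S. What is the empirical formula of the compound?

O4PbS

n(O) = 0.6194/16.00 = 0.03871, n(Pb) = 2.005/207.2 = 0.009677, n(S) = 0.3104/32.07 = 0.009679
Ratios (÷ 0.009677): O 4.001, Pb 1.000, S 1.000
→ O4PbS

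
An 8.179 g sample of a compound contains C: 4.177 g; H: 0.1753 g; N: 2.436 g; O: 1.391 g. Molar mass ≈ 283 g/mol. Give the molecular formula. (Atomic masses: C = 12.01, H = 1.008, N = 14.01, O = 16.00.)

Moles — C: 4.177 / 12.01 = 0.3478 mol; H: 0.1753 / 1.008 = 0.1739 mol; N: 2.436 / 14.01 = 0.1739 mol; O: 1.391 / 16.00 = 0.08694 mol
Divide by the smallest (0.08694 mol O): C 4.001, H 2.000, N 2.000, O 1.000
Ratio ≈ 4:2:2:1, so the empirical formula is C4H2N2O
Empirical-formula mass = 94.08 g/mol
n = 283 / 94.08 = 3.01 ≈ 3
Molecular formula = (C4H2N2O)×3 = C12H6N6O3

C12H6N6O3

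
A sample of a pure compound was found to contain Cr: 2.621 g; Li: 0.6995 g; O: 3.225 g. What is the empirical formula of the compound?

CrLi2O4

n(Cr) = 2.621/52.00 = 0.0504, n(Li) = 0.6995/6.94 = 0.1008, n(O) = 3.225/16.00 = 0.2016
Divide by the smallest (0.0504 mol Cr): Cr 1.000, Li 2.000, O 3.999
Ratio ≈ 1:2:4, so the empirical formula is CrLi2O4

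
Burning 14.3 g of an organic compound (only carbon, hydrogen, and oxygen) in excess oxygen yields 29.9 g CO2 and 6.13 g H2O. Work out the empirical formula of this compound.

mol C = 29.9 / 44.01 = 0.6794; mass C = 0.6794 × 12.01 = 8.159 g
mol H = 2 × (6.13 / 18.02) = 0.6804; mass H = 0.6804 × 1.008 = 0.6858 g
mass O = 14.3 − (8.845) = 5.455 g → mol O = 0.3409
Smallest is O at 0.3409 mol; normalising gives C 1.993, H 1.996, O 1.000
→ C2H2O

C2H2O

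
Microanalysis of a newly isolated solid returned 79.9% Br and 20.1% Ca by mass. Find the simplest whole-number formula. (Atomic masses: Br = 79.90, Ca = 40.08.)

Assume 100 g: 79.9 g Br, 20.1 g Ca.
Br: 79.9 g ÷ 79.90 g/mol = 1 mol
Ca: 20.1 g ÷ 40.08 g/mol = 0.5015 mol
Divide by the smallest (0.5015 mol Ca): Br 1.994, Ca 1.000
≈ 2:1 → Br2Ca

Br2Ca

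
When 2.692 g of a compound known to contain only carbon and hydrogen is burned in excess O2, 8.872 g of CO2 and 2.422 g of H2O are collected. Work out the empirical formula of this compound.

mol C = 8.872 / 44.01 = 0.2016; mass C = 0.2016 × 12.01 = 2.421 g
mol H = 2 × (2.422 / 18.02) = 0.2688; mass H = 0.2688 × 1.008 = 0.2710 g
Divide by the smallest (0.2016 mol C): C 1.000, H 1.333
Scaling by 3: C 3.00, H 4.00 → C3H4

C3H4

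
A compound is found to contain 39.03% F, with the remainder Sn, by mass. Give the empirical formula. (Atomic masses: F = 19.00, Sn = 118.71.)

F4Sn

Assume 100 g: 39.03 g F, 60.97 g Sn.
Moles — F: 39.03 / 19.00 = 2.054 mol; Sn: 60.97 / 118.71 = 0.5136 mol
Ratios (÷ 0.5136): F 4.000, Sn 1.000
→ F4Sn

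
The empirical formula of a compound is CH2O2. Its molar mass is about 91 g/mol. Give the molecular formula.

Empirical-formula mass = 46.03 g/mol
n = 91 / 46.03 = 1.98 ≈ 2
Molecular formula = (CH2O2)2 = C2H4O4

C2H4O4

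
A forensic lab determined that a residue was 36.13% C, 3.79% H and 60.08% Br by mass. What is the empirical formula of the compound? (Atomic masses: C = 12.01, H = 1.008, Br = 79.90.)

C4H5Br

Assume 100 g: 36.13 g C, 3.79 g H, 60.08 g Br.
Moles — C: 36.13 / 12.01 = 3.008 mol; H: 3.79 / 1.008 = 3.76 mol; Br: 60.08 / 79.90 = 0.7519 mol
Ratios (÷ 0.7519): C 4.001, H 5.000, Br 1.000
≈ 4:5:1 → C4H5Br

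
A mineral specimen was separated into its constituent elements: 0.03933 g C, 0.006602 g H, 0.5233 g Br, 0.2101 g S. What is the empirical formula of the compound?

CH2Br2S2

Moles — C: 0.03933 / 12.01 = 0.003275 mol; H: 0.006602 / 1.008 = 0.00655 mol; Br: 0.5233 / 79.90 = 0.006549 mol; S: 0.2101 / 32.07 = 0.006551 mol
Ratios (÷ 0.003275): C 1.000, H 2.000, Br 2.000, S 2.001
→ CH2Br2S2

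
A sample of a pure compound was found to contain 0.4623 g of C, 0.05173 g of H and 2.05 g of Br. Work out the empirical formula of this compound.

n(C) = 0.4623/12.01 = 0.03849, n(H) = 0.05173/1.008 = 0.05132, n(Br) = 2.05/79.90 = 0.02566
Smallest is Br at 0.02566 mol; normalising gives C 1.500, H 2.000, Br 1.000
Multiply by 2: C 3.00, H 4.00, Br 2.00 → C3H4Br2

C3H4Br2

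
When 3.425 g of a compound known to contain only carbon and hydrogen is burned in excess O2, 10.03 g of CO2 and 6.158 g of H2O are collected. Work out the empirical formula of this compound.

CH3

mol C = 10.03 / 44.01 = 0.2279; mass C = 0.2279 × 12.01 = 2.737 g
mol H = 2 × (6.158 / 18.02) = 0.6835; mass H = 0.6835 × 1.008 = 0.6889 g
Ratios (÷ 0.2279): C 1.000, H 2.999
≈ 1:3 → CH3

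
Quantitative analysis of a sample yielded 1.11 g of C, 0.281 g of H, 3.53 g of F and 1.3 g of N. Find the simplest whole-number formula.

CH3F2N

n(C) = 1.11/12.01 = 0.09242, n(H) = 0.281/1.008 = 0.2788, n(F) = 3.53/19.00 = 0.1858, n(N) = 1.3/14.01 = 0.09279
Ratios (÷ 0.09242): C 1.000, H 3.016, F 2.010, N 1.004
≈ 1:3:2:1 → CH3F2N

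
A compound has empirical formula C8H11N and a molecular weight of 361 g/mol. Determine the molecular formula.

Empirical-formula mass = 121.18 g/mol
n = 361 / 121.18 = 2.98 ≈ 3
Molecular formula = (C8H11N)3 = C24H33N3

C24H33N3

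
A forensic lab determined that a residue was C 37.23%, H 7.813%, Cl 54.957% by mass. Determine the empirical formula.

C2H5Cl

Assume 100 g: 37.23 g C, 7.813 g H, 54.957 g Cl.
n(C) = 37.23/12.01 = 3.1, n(H) = 7.813/1.008 = 7.751, n(Cl) = 54.957/35.45 = 1.55
Divide by the smallest (1.55 mol Cl): C 2.000, H 5.000, Cl 1.000
≈ 2:5:1 → C2H5Cl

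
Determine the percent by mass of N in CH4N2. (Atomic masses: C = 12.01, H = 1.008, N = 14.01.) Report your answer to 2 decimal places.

Molar mass = 1(12.01) + 4(1.008) + 2(14.01) = 44.062 g/mol
Mass of N per mole = 2 × 14.01 = 28.020 g
% N = 28.020 / 44.062 × 100 = 63.59%

63.59%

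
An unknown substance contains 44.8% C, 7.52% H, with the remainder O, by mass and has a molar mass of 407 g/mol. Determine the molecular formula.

Assume 100 g: 44.8 g C, 7.52 g H, 47.68 g O.
C: 44.8 g ÷ 12.01 g/mol = 3.73 mol
H: 7.52 g ÷ 1.008 g/mol = 7.46 mol
O: 47.68 g ÷ 16.00 g/mol = 2.98 mol
Smallest is O at 2.98 mol; normalising gives C 1.252, H 2.503, O 1.000
Scaling by 4: C 5.01, H 10.01, O 4.00 → C5H10O4
Empirical-formula mass = 134.13 g/mol
n = 407 / 134.13 = 3.03 ≈ 3
Molecular formula = (C5H10O4)×3 = C15H30O12

C15H30O12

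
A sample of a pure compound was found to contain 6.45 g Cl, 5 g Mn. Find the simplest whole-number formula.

Cl2Mn

Moles — Cl: 6.45 / 35.45 = 0.1819 mol; Mn: 5 / 54.94 = 0.09101 mol
Divide by the smallest (0.09101 mol Mn): Cl 1.999, Mn 1.000
Ratio ≈ 2:1, so the empirical formula is Cl2Mn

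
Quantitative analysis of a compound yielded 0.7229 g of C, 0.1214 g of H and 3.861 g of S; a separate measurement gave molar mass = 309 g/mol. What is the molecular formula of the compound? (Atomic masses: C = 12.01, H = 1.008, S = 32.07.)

C4H8S8

Moles — C: 0.7229 / 12.01 = 0.06019 mol; H: 0.1214 / 1.008 = 0.1204 mol; S: 3.861 / 32.07 = 0.1204 mol
Divide by the smallest (0.06019 mol C): C 1.000, H 2.001, S 2.000
≈ 1:2:2 → CH2S2
Empirical-formula mass = 78.17 g/mol
n = 309 / 78.17 = 3.95 ≈ 4
Molecular formula = (CH2S2)×4 = C4H8S8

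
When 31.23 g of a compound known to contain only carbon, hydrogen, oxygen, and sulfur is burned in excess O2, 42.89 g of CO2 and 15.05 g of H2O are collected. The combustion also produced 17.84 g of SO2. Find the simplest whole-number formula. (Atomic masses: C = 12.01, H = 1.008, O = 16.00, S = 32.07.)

C7H12O4S2

mol C = 42.89 / 44.01 = 0.9746; mass C = 0.9746 × 12.01 = 11.70 g
mol H = 2 × (15.05 / 18.02) = 1.670; mass H = 1.670 × 1.008 = 1.684 g
mol S = 17.84 / 64.07 = 0.2784; mass S = 8.930 g
mass O = 31.23 − (22.32) = 8.912 g → mol O = 0.5570
Smallest is S at 0.2784 mol; normalising gives C 3.500, H 5.999, O 2.000, S 1.000
×2: C 7.00, H 12.00, O 4.00, S 2.00 → C7H12O4S2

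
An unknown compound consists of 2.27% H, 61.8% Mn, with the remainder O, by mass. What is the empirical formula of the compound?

Assume 100 g: 2.27 g H, 61.8 g Mn, 35.93 g O.
Moles — H: 2.27 / 1.008 = 2.252 mol; Mn: 61.8 / 54.94 = 1.125 mol; O: 35.93 / 16.00 = 2.246 mol
Smallest is Mn at 1.125 mol; normalising gives H 2.002, Mn 1.000, O 1.996
≈ 2:1:2 → H2MnO2

H2MnO2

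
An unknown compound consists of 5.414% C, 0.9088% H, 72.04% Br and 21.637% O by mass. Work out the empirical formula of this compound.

Assume 100 g: 5.414 g C, 0.9088 g H, 72.04 g Br, 21.637 g O.
n(C) = 5.414/12.01 = 0.4508, n(H) = 0.9088/1.008 = 0.9016, n(Br) = 72.04/79.90 = 0.9016, n(O) = 21.637/16.00 = 1.352
Ratios (÷ 0.4508): C 1.000, H 2.000, Br 2.000, O 3.000
→ CH2Br2O3

CH2Br2O3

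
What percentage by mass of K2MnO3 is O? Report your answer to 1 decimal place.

Molar mass = 2(39.10) + 1(54.94) + 3(16.00) = 181.140 g/mol
Mass of O per mole = 3 × 16.00 = 48.000 g
% O = 48.000 / 181.140 × 100 = 26.5%

26.5%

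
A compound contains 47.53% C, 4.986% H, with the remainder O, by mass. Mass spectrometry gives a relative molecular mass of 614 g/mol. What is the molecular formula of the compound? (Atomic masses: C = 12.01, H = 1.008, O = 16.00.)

Assume 100 g: 47.53 g C, 4.986 g H, 47.484 g O.
C: 47.53 g ÷ 12.01 g/mol = 3.958 mol
H: 4.986 g ÷ 1.008 g/mol = 4.946 mol
O: 47.484 g ÷ 16.00 g/mol = 2.968 mol
Ratios (÷ 2.968): C 1.334, H 1.667, O 1.000
Scaling by 3: C 4.00, H 5.00, O 3.00 → C4H5O3
Empirical-formula mass = 101.08 g/mol
n = 614 / 101.08 = 6.07 ≈ 6
Molecular formula = (C4H5O3)×6 = C24H30O18

C24H30O18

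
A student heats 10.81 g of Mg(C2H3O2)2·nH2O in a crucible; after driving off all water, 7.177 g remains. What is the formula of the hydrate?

Mass of water lost = 10.81 − 7.177 = 3.633 g → 3.633 / 18.02 = 0.2016 mol H2O
Molar mass of Mg(C2H3O2)2 = 142.40 g/mol → mol Mg(C2H3O2)2 = 7.177 / 142.40 = 0.0504
n = 0.2016 / 0.0504 = 4.00 ≈ 4 → Mg(C2H3O2)2·4H2O

Mg(C2H3O2)2·4H2O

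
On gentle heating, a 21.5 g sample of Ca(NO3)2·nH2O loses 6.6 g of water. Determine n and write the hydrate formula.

Mass of anhydrous Ca(NO3)2 = 21.5 − 6.6 = 14.9 g
mol H2O = 6.6 / 18.02 = 0.3663
Molar mass of Ca(NO3)2 = 164.10 g/mol → mol Ca(NO3)2 = 14.9 / 164.10 = 0.0908
n = 0.3663 / 0.0908 = 4.03 ≈ 4 → Ca(NO3)2·4H2O

Ca(NO3)2·4H2O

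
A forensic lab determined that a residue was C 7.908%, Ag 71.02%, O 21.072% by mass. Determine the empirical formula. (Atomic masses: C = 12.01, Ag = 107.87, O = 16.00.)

Assume 100 g: 7.908 g C, 71.02 g Ag, 21.072 g O.
n(C) = 7.908/12.01 = 0.6585, n(Ag) = 71.02/107.87 = 0.6584, n(O) = 21.072/16.00 = 1.317
Smallest is Ag at 0.6584 mol; normalising gives C 1.000, Ag 1.000, O 2.000
Ratio ≈ 1:1:2, so the empirical formula is CAgO2

CAgO2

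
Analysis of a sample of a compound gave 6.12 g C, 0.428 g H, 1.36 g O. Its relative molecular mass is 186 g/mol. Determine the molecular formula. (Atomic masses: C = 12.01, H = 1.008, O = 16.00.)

C: 6.12 g ÷ 12.01 g/mol = 0.5096 mol
H: 0.428 g ÷ 1.008 g/mol = 0.4246 mol
O: 1.36 g ÷ 16.00 g/mol = 0.085 mol
Smallest is O at 0.085 mol; normalising gives C 5.995, H 4.995, O 1.000
≈ 6:5:1 → C6H5O
Empirical-formula mass = 93.10 g/mol
n = 186 / 93.10 = 2.00 ≈ 2
Molecular formula = (C6H5O)×2 = C12H10O2

C12H10O2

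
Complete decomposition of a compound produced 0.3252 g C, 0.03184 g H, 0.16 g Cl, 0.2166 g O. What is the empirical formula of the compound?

C6H7ClO3

Moles — C: 0.3252 / 12.01 = 0.02708 mol; H: 0.03184 / 1.008 = 0.03159 mol; Cl: 0.16 / 35.45 = 0.004513 mol; O: 0.2166 / 16.00 = 0.01354 mol
Divide by the smallest (0.004513 mol Cl): C 5.999, H 6.999, Cl 1.000, O 2.999
≈ 6:7:1:3 → C6H7ClO3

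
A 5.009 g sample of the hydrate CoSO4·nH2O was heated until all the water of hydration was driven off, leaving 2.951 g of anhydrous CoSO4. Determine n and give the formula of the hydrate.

Mass of water lost = 5.009 − 2.951 = 2.058 g → 2.058 / 18.02 = 0.1142 mol H2O
Molar mass of CoSO4 = 155.00 g/mol → mol CoSO4 = 2.951 / 155.00 = 0.01904
n = 0.1142 / 0.01904 = 6.00 ≈ 6 → CoSO4·6H2O

CoSO4·6H2O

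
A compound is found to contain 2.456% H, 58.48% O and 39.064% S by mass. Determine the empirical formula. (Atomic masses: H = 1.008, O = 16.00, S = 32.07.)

Assume 100 g: 2.456 g H, 58.48 g O, 39.064 g S.
Moles — H: 2.456 / 1.008 = 2.437 mol; O: 58.48 / 16.00 = 3.655 mol; S: 39.064 / 32.07 = 1.218 mol
Ratios (÷ 1.218): H 2.000, O 3.001, S 1.000
→ H2O3S

H2O3S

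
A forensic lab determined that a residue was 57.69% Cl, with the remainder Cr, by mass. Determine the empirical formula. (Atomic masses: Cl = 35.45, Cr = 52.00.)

Cl2Cr

Assume 100 g: 57.69 g Cl, 42.31 g Cr.
n(Cl) = 57.69/35.45 = 1.627, n(Cr) = 42.31/52.00 = 0.8137
Ratios (÷ 0.8137): Cl 2.000, Cr 1.000
≈ 2:1 → Cl2Cr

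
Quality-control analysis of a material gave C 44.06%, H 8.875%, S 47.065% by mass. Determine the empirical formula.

Assume 100 g: 44.06 g C, 8.875 g H, 47.065 g S.
n(C) = 44.06/12.01 = 3.669, n(H) = 8.875/1.008 = 8.805, n(S) = 47.065/32.07 = 1.468
Divide by the smallest (1.468 mol S): C 2.500, H 5.999, S 1.000
Scaling by 2: C 5.00, H 12.00, S 2.00 → C5H12S2

C5H12S2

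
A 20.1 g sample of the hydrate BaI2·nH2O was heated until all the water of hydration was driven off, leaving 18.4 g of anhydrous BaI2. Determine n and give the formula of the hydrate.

BaI2·2H2O

Mass of water lost = 20.1 − 18.4 = 1.7 g → 1.7 / 18.02 = 0.09434 mol H2O
Molar mass of BaI2 = 391.13 g/mol → mol BaI2 = 18.4 / 391.13 = 0.04704
n = 0.09434 / 0.04704 = 2.01 ≈ 2 → BaI2·2H2O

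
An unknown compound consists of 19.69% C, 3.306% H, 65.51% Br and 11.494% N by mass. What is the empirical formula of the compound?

C2H4BrN

Assume 100 g: 19.69 g C, 3.306 g H, 65.51 g Br, 11.494 g N.
C: 19.69 g ÷ 12.01 g/mol = 1.639 mol
H: 3.306 g ÷ 1.008 g/mol = 3.28 mol
Br: 65.51 g ÷ 79.90 g/mol = 0.8199 mol
N: 11.494 g ÷ 14.01 g/mol = 0.8204 mol
Smallest is Br at 0.8199 mol; normalising gives C 2.000, H 4.000, Br 1.000, N 1.001
Ratio ≈ 2:4:1:1, so the empirical formula is C2H4BrN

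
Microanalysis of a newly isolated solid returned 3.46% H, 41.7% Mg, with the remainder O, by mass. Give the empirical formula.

Assume 100 g: 3.46 g H, 41.7 g Mg, 54.84 g O.
H: 3.46 g ÷ 1.008 g/mol = 3.433 mol
Mg: 41.7 g ÷ 24.31 g/mol = 1.715 mol
O: 54.84 g ÷ 16.00 g/mol = 3.428 mol
Smallest is Mg at 1.715 mol; normalising gives H 2.001, Mg 1.000, O 1.998
≈ 2:1:2 → H2MgO2

H2MgO2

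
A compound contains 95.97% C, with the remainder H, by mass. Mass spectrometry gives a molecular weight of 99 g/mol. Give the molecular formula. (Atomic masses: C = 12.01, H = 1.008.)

C8H4

Assume 100 g: 95.97 g C, 4.03 g H.
Moles — C: 95.97 / 12.01 = 7.991 mol; H: 4.03 / 1.008 = 3.998 mol
Smallest is H at 3.998 mol; normalising gives C 1.999, H 1.000
≈ 2:1 → C2H
Empirical-formula mass = 25.03 g/mol
n = 99 / 25.03 = 3.96 ≈ 4
Molecular formula = (C2H)×4 = C8H4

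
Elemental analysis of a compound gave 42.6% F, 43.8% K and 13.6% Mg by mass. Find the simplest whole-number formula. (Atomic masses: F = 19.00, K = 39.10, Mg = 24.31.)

F4K2Mg

Assume 100 g: 42.6 g F, 43.8 g K, 13.6 g Mg.
Moles — F: 42.6 / 19.00 = 2.242 mol; K: 43.8 / 39.10 = 1.12 mol; Mg: 13.6 / 24.31 = 0.5594 mol
Smallest is Mg at 0.5594 mol; normalising gives F 4.008, K 2.002, Mg 1.000
→ F4K2Mg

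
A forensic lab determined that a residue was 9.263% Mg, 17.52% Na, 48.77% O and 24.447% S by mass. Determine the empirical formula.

Assume 100 g: 9.263 g Mg, 17.52 g Na, 48.77 g O, 24.447 g S.
Moles — Mg: 9.263 / 24.31 = 0.381 mol; Na: 17.52 / 22.99 = 0.7621 mol; O: 48.77 / 16.00 = 3.048 mol; S: 24.447 / 32.07 = 0.7623 mol
Divide by the smallest (0.381 mol Mg): Mg 1.000, Na 2.000, O 8.000, S 2.001
→ MgNa2O8S2

MgNa2O8S2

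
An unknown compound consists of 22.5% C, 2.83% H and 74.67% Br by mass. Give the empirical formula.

Assume 100 g: 22.5 g C, 2.83 g H, 74.67 g Br.
n(C) = 22.5/12.01 = 1.873, n(H) = 2.83/1.008 = 2.808, n(Br) = 74.67/79.90 = 0.9345
Smallest is Br at 0.9345 mol; normalising gives C 2.005, H 3.004, Br 1.000
→ C2H3Br

C2H3Br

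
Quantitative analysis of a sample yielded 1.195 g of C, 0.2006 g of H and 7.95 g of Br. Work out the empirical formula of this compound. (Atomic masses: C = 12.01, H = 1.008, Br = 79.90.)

CH2Br

C: 1.195 g ÷ 12.01 g/mol = 0.0995 mol
H: 0.2006 g ÷ 1.008 g/mol = 0.199 mol
Br: 7.95 g ÷ 79.90 g/mol = 0.0995 mol
Divide by the smallest (0.0995 mol Br): C 1.000, H 2.000, Br 1.000
≈ 1:2:1 → CH2Br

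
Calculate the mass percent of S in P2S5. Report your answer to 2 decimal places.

Molar mass = 2(30.97) + 5(32.07) = 222.290 g/mol
Mass of S per mole = 5 × 32.07 = 160.350 g
% S = 160.350 / 222.290 × 100 = 72.14%

72.14%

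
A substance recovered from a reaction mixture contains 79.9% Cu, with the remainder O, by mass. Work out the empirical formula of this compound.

CuO

Assume 100 g: 79.9 g Cu, 20.1 g O.
n(Cu) = 79.9/63.55 = 1.257, n(O) = 20.1/16.00 = 1.256
Smallest is O at 1.256 mol; normalising gives Cu 1.001, O 1.000
Ratio ≈ 1:1, so the empirical formula is CuO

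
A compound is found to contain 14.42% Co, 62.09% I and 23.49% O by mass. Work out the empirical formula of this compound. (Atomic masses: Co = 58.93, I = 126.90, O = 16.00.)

Assume 100 g: 14.42 g Co, 62.09 g I, 23.49 g O.
Co: 14.42 g ÷ 58.93 g/mol = 0.2447 mol
I: 62.09 g ÷ 126.90 g/mol = 0.4893 mol
O: 23.49 g ÷ 16.00 g/mol = 1.468 mol
Smallest is Co at 0.2447 mol; normalising gives Co 1.000, I 2.000, O 6.000
Ratio ≈ 1:2:6, so the empirical formula is CoI2O6

CoI2O6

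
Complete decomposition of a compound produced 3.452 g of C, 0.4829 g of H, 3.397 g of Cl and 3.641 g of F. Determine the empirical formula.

C3H5ClF2

Moles — C: 3.452 / 12.01 = 0.2874 mol; H: 0.4829 / 1.008 = 0.4791 mol; Cl: 3.397 / 35.45 = 0.09583 mol; F: 3.641 / 19.00 = 0.1916 mol
Divide by the smallest (0.09583 mol Cl): C 2.999, H 4.999, Cl 1.000, F 2.000
→ C3H5ClF2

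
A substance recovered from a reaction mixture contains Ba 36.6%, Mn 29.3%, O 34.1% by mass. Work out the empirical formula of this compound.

Assume 100 g: 36.6 g Ba, 29.3 g Mn, 34.1 g O.
Moles — Ba: 36.6 / 137.33 = 0.2665 mol; Mn: 29.3 / 54.94 = 0.5333 mol; O: 34.1 / 16.00 = 2.131 mol
Divide by the smallest (0.2665 mol Ba): Ba 1.000, Mn 2.001, O 7.997
→ BaMn2O8

BaMn2O8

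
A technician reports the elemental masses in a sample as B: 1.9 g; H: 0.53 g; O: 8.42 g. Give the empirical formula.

Moles — B: 1.9 / 10.81 = 0.1758 mol; H: 0.53 / 1.008 = 0.5258 mol; O: 8.42 / 16.00 = 0.5262 mol
Ratios (÷ 0.1758): B 1.000, H 2.991, O 2.994
→ BH3O3

BH3O3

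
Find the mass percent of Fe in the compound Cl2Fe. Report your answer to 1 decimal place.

Molar mass = 2(35.45) + 1(55.85) = 126.750 g/mol
Mass of Fe per mole = 1 × 55.85 = 55.850 g
% Fe = 55.850 / 126.750 × 100 = 44.1%

44.1%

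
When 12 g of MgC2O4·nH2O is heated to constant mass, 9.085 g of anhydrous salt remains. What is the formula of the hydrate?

MgC2O4·2H2O

Mass of water lost = 12 − 9.085 = 2.915 g → 2.915 / 18.02 = 0.1618 mol H2O
Molar mass of MgC2O4 = 112.33 g/mol → mol MgC2O4 = 9.085 / 112.33 = 0.08088
n = 0.1618 / 0.08088 = 2.00 ≈ 2 → MgC2O4·2H2O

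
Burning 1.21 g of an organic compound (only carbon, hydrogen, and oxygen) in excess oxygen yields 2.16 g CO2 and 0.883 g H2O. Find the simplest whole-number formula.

mol C = 2.16 / 44.01 = 0.04908; mass C = 0.04908 × 12.01 = 0.5894 g
mol H = 2 × (0.883 / 18.02) = 0.09800; mass H = 0.09800 × 1.008 = 0.09879 g
mass O = 1.21 − (0.6882) = 0.5218 g → mol O = 0.03261
Ratios (÷ 0.03261): C 1.505, H 3.005, O 1.000
Multiply by 2: C 3.01, H 6.01, O 2.00 → C3H6O2

C3H6O2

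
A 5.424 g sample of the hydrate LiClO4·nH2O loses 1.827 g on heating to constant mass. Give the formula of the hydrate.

Mass of anhydrous LiClO4 = 5.424 − 1.827 = 3.597 g
mol H2O = 1.827 / 18.02 = 0.1014
Molar mass of LiClO4 = 106.39 g/mol → mol LiClO4 = 3.597 / 106.39 = 0.03381
n = 0.1014 / 0.03381 = 3.00 ≈ 3 → LiClO4·3H2O

LiClO4·3H2O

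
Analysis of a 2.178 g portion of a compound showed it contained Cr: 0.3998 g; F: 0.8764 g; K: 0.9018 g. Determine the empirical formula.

n(Cr) = 0.3998/52.00 = 0.007688, n(F) = 0.8764/19.00 = 0.04613, n(K) = 0.9018/39.10 = 0.02306
Divide by the smallest (0.007688 mol Cr): Cr 1.000, F 5.999, K 3.000
Ratio ≈ 1:6:3, so the empirical formula is CrF6K3

CrF6K3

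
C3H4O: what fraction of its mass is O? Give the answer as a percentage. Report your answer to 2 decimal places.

Molar mass = 3(12.01) + 4(1.008) + 1(16.00) = 56.062 g/mol
Mass of O per mole = 1 × 16.00 = 16.000 g
% O = 16.000 / 56.062 × 100 = 28.54%

28.54%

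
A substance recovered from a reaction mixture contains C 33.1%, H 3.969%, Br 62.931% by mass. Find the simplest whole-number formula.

C7H10Br2

Assume 100 g: 33.1 g C, 3.969 g H, 62.931 g Br.
Moles — C: 33.1 / 12.01 = 2.756 mol; H: 3.969 / 1.008 = 3.938 mol; Br: 62.931 / 79.90 = 0.7876 mol
Ratios (÷ 0.7876): C 3.499, H 4.999, Br 1.000
×2: C 7.00, H 10.00, Br 2.00 → C7H10Br2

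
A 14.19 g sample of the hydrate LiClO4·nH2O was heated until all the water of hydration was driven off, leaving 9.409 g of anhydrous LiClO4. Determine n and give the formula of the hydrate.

LiClO4·3H2O

Mass of water lost = 14.19 − 9.409 = 4.781 g → 4.781 / 18.02 = 0.2653 mol H2O
Molar mass of LiClO4 = 106.39 g/mol → mol LiClO4 = 9.409 / 106.39 = 0.08844
n = 0.2653 / 0.08844 = 3.00 ≈ 3 → LiClO4·3H2O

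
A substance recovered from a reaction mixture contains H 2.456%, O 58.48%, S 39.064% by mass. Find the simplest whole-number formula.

Assume 100 g: 2.456 g H, 58.48 g O, 39.064 g S.
n(H) = 2.456/1.008 = 2.437, n(O) = 58.48/16.00 = 3.655, n(S) = 39.064/32.07 = 1.218
Divide by the smallest (1.218 mol S): H 2.000, O 3.001, S 1.000
→ H2O3S

H2O3S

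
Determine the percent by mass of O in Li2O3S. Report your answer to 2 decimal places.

Molar mass = 2(6.94) + 3(16.00) + 1(32.07) = 93.950 g/mol
Mass of O per mole = 3 × 16.00 = 48.000 g
% O = 48.000 / 93.950 × 100 = 51.09%

51.09%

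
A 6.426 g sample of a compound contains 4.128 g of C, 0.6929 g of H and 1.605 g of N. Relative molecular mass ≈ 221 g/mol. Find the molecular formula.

C12H24N4

n(C) = 4.128/12.01 = 0.3437, n(H) = 0.6929/1.008 = 0.6874, n(N) = 1.605/14.01 = 0.1146
Divide by the smallest (0.1146 mol N): C 3.000, H 6.000, N 1.000
→ C3H6N
Empirical-formula mass = 56.09 g/mol
n = 221 / 56.09 = 3.94 ≈ 4
Molecular formula = (C3H6N)×4 = C12H24N4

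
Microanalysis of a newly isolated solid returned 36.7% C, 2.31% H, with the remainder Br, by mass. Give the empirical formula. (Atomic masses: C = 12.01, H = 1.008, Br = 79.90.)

C4H3Br

Assume 100 g: 36.7 g C, 2.31 g H, 60.99 g Br.
n(C) = 36.7/12.01 = 3.056, n(H) = 2.31/1.008 = 2.292, n(Br) = 60.99/79.90 = 0.7633
Smallest is Br at 0.7633 mol; normalising gives C 4.003, H 3.002, Br 1.000
→ C4H3Br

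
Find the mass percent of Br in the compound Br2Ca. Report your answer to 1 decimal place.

Molar mass = 2(79.90) + 1(40.08) = 199.880 g/mol
Mass of Br per mole = 2 × 79.90 = 159.800 g
% Br = 159.800 / 199.880 × 100 = 79.9%

79.9%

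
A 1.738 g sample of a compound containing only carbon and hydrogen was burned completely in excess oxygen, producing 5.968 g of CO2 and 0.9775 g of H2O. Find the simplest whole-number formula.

C5H4

mol C = 5.968 / 44.01 = 0.1356; mass C = 0.1356 × 12.01 = 1.629 g
mol H = 2 × (0.9775 / 18.02) = 0.1085; mass H = 0.1085 × 1.008 = 0.1094 g
Smallest is H at 0.1085 mol; normalising gives C 1.250, H 1.000
Multiply by 4: C 5.00, H 4.00 → C5H4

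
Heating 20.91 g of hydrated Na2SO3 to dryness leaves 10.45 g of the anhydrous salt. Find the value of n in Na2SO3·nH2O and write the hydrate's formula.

Na2SO3·7H2O

Mass of water lost = 20.91 − 10.45 = 10.46 g → 10.46 / 18.02 = 0.5805 mol H2O
Molar mass of Na2SO3 = 126.05 g/mol → mol Na2SO3 = 10.45 / 126.05 = 0.0829
n = 0.5805 / 0.0829 = 7.00 ≈ 7 → Na2SO3·7H2O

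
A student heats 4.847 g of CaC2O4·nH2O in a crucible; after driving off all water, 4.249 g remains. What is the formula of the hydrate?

Mass of water lost = 4.847 − 4.249 = 0.598 g → 0.598 / 18.02 = 0.03319 mol H2O
Molar mass of CaC2O4 = 128.10 g/mol → mol CaC2O4 = 4.249 / 128.10 = 0.03317
n = 0.03319 / 0.03317 = 1.00 ≈ 1 → CaC2O4·H2O

CaC2O4·H2O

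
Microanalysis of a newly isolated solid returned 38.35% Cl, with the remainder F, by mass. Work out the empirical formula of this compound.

Assume 100 g: 38.35 g Cl, 61.65 g F.
n(Cl) = 38.35/35.45 = 1.082, n(F) = 61.65/19.00 = 3.245
Ratios (÷ 1.082): Cl 1.000, F 2.999
→ ClF3

ClF3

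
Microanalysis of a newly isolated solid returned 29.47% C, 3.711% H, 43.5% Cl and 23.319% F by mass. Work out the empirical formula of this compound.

Assume 100 g: 29.47 g C, 3.711 g H, 43.5 g Cl, 23.319 g F.
n(C) = 29.47/12.01 = 2.454, n(H) = 3.711/1.008 = 3.682, n(Cl) = 43.5/35.45 = 1.227, n(F) = 23.319/19.00 = 1.227
Divide by the smallest (1.227 mol Cl): C 2.000, H 3.000, Cl 1.000, F 1.000
≈ 2:3:1:1 → C2H3ClF

C2H3ClF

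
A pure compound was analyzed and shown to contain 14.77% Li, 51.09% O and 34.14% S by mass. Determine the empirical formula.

Li2O3S

Assume 100 g: 14.77 g Li, 51.09 g O, 34.14 g S.
Moles — Li: 14.77 / 6.94 = 2.128 mol; O: 51.09 / 16.00 = 3.193 mol; S: 34.14 / 32.07 = 1.065 mol
Smallest is S at 1.065 mol; normalising gives Li 1.999, O 3.000, S 1.000
≈ 2:3:1 → Li2O3S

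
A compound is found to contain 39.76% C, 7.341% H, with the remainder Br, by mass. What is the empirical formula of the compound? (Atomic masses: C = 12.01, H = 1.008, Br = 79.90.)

C5H11Br

Assume 100 g: 39.76 g C, 7.341 g H, 52.899 g Br.
C: 39.76 g ÷ 12.01 g/mol = 3.311 mol
H: 7.341 g ÷ 1.008 g/mol = 7.283 mol
Br: 52.899 g ÷ 79.90 g/mol = 0.6621 mol
Divide by the smallest (0.6621 mol Br): C 5.000, H 11.000, Br 1.000
≈ 5:11:1 → C5H11Br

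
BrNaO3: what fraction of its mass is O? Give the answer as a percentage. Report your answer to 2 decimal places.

Molar mass = 1(79.90) + 1(22.99) + 3(16.00) = 150.890 g/mol
Mass of O per mole = 3 × 16.00 = 48.000 g
% O = 48.000 / 150.890 × 100 = 31.81%

31.81%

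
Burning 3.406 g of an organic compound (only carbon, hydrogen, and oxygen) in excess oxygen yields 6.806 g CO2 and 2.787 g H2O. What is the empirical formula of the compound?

mol C = 6.806 / 44.01 = 0.1546; mass C = 0.1546 × 12.01 = 1.857 g
mol H = 2 × (2.787 / 18.02) = 0.3093; mass H = 0.3093 × 1.008 = 0.3118 g
mass O = 3.406 − (2.169) = 1.237 g → mol O = 0.07731
Smallest is O at 0.07731 mol; normalising gives C 2.000, H 4.001, O 1.000
≈ 2:4:1 → C2H4O

C2H4O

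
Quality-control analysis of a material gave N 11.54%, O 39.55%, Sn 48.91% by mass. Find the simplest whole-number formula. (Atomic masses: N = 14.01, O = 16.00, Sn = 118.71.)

N2O6Sn

Assume 100 g: 11.54 g N, 39.55 g O, 48.91 g Sn.
N: 11.54 g ÷ 14.01 g/mol = 0.8237 mol
O: 39.55 g ÷ 16.00 g/mol = 2.472 mol
Sn: 48.91 g ÷ 118.71 g/mol = 0.412 mol
Ratios (÷ 0.412): N 1.999, O 6.000, Sn 1.000
→ N2O6Sn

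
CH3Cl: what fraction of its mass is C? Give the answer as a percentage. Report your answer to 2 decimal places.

Molar mass = 1(12.01) + 3(1.008) + 1(35.45) = 50.484 g/mol
Mass of C per mole = 1 × 12.01 = 12.010 g
% C = 12.010 / 50.484 × 100 = 23.79%

23.79%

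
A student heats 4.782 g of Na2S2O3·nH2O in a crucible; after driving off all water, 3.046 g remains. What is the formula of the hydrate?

Mass of water lost = 4.782 − 3.046 = 1.736 g → 1.736 / 18.02 = 0.09634 mol H2O
Molar mass of Na2S2O3 = 158.12 g/mol → mol Na2S2O3 = 3.046 / 158.12 = 0.01926
n = 0.09634 / 0.01926 = 5.00 ≈ 5 → Na2S2O3·5H2O

Na2S2O3·5H2O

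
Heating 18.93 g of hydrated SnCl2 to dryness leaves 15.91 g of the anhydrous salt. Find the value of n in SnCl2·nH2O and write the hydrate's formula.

SnCl2·2H2O

Mass of water lost = 18.93 − 15.91 = 3.02 g → 3.02 / 18.02 = 0.1676 mol H2O
Molar mass of SnCl2 = 189.61 g/mol → mol SnCl2 = 15.91 / 189.61 = 0.08391
n = 0.1676 / 0.08391 = 2.00 ≈ 2 → SnCl2·2H2O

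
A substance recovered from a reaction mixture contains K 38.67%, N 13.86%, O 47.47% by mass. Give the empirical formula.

KNO3

Assume 100 g: 38.67 g K, 13.86 g N, 47.47 g O.
K: 38.67 g ÷ 39.10 g/mol = 0.989 mol
N: 13.86 g ÷ 14.01 g/mol = 0.9893 mol
O: 47.47 g ÷ 16.00 g/mol = 2.967 mol
Divide by the smallest (0.989 mol K): K 1.000, N 1.000, O 3.000
Ratio ≈ 1:1:3, so the empirical formula is KNO3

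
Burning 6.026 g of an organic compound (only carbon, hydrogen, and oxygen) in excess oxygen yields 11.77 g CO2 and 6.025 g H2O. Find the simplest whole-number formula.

C2H5O

mol C = 11.77 / 44.01 = 0.2674; mass C = 0.2674 × 12.01 = 3.212 g
mol H = 2 × (6.025 / 18.02) = 0.6687; mass H = 0.6687 × 1.008 = 0.6741 g
mass O = 6.026 − (3.886) = 2.140 g → mol O = 0.1338
Divide by the smallest (0.1338 mol O): C 2.000, H 5.000, O 1.000
→ C2H5O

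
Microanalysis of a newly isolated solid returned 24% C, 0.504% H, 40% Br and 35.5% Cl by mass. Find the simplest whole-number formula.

C4HBrCl2

Assume 100 g: 24 g C, 0.504 g H, 40 g Br, 35.5 g Cl.
n(C) = 24/12.01 = 1.998, n(H) = 0.504/1.008 = 0.5, n(Br) = 40/79.90 = 0.5006, n(Cl) = 35.5/35.45 = 1.001
Divide by the smallest (0.5 mol H): C 3.997, H 1.000, Br 1.001, Cl 2.003
Ratio ≈ 4:1:1:2, so the empirical formula is C4HBrCl2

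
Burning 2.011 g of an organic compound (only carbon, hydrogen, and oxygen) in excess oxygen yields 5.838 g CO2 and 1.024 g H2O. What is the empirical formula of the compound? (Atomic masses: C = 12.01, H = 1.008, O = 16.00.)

mol C = 5.838 / 44.01 = 0.1327; mass C = 0.1327 × 12.01 = 1.593 g
mol H = 2 × (1.024 / 18.02) = 0.1137; mass H = 0.1137 × 1.008 = 0.1146 g
mass O = 2.011 − (1.708) = 0.3033 g → mol O = 0.01896
Smallest is O at 0.01896 mol; normalising gives C 6.998, H 5.996, O 1.000
→ C7H6O

C7H6O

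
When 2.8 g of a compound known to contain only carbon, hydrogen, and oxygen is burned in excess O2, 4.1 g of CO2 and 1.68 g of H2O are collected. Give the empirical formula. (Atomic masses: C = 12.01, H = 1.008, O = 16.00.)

mol C = 4.1 / 44.01 = 0.09316; mass C = 0.09316 × 12.01 = 1.119 g
mol H = 2 × (1.68 / 18.02) = 0.1865; mass H = 0.1865 × 1.008 = 0.1880 g
mass O = 2.8 − (1.307) = 1.493 g → mol O = 0.09332
Ratios (÷ 0.09316): C 1.000, H 2.001, O 1.002
Ratio ≈ 1:2:1, so the empirical formula is CH2O

CH2O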